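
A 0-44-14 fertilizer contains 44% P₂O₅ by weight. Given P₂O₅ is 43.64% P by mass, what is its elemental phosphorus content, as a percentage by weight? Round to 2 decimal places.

19.20% P

%P = 44 × 0.4364 = 19.2016%.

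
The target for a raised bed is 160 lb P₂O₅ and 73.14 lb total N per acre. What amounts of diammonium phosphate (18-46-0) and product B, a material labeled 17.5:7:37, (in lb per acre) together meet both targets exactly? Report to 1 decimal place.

With a, b = lb per acre of diammonium phosphate and product B:
P₂O₅: 0.46·a + 0.07·b = 160
N: 0.18·a + 0.175·b = 73.14
From row1: a = (160 − 0.07·b) / 0.46.
Into row2: 0.18·(160 − 0.07·b)/0.46 + 0.175·b = 73.14 → b = 71.3461, a = 336.969.

337.0 lb diammonium phosphate, 71.3 lb product B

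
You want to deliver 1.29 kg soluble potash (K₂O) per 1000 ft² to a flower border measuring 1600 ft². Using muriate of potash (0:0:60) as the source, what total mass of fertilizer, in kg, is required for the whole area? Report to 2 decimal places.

Product per 1000 ft² = 1.29 / 60% = 2.15 kg.
Total product = 2.15 × 1600 / 1000 = 3.44 kg.

3.44 kg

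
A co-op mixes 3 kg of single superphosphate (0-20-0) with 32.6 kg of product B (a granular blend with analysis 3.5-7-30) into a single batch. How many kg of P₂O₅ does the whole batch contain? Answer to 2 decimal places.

2.88 kg P₂O₅

P₂O₅ mass = 20%×3 + 7%×32.6 = 2.882 kg.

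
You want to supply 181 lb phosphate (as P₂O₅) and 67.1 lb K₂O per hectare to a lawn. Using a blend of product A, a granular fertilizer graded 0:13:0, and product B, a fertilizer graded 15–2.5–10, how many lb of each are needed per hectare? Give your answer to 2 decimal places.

With a, b = lb per hectare of product A and product B:
P₂O₅: 0.13·a + 0.025·b = 181
K₂O: 0·a + 0.1·b = 67.1
Solving simultaneously: a = 1263.269, b = 671.

1263.27 lb product A, 671.00 lb product B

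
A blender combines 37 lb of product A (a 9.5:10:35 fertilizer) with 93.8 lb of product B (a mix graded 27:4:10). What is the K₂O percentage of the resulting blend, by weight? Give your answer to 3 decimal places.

Total mass = 37 + 93.8 = 130.8 lb.
K₂O mass = 35%×37 + 10%×93.8 = 22.33 lb.
% K₂O = 22.33 / 130.8 = 17.0719%.

17.072% K₂O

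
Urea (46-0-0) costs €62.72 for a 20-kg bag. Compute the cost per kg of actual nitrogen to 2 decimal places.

N in bag = 20 × 46% = 9.2 kg.
Cost per kg N = €62.72 / 9.2 = €6.8174.

€6.82 per kg N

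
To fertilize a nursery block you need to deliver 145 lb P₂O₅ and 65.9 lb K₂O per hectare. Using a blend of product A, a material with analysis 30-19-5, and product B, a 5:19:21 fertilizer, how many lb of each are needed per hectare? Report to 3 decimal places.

589.770 lb product A, 173.388 lb product B

Per-hectare balance (a = product A, b = product B):
P₂O₅: 0.19·a + 0.19·b = 145
K₂O: 0.05·a + 0.21·b = 65.9
Solving simultaneously: a = 589.7697, b = 173.3882.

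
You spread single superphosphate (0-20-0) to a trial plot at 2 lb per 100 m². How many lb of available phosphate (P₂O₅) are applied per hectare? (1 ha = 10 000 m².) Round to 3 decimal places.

40.000 lb P₂O₅ per hectare

P₂O₅ per 100 m² = 2 × 20% = 0.4 lb.
Convert to per hectare: 0.4 × 100 = 40 lb.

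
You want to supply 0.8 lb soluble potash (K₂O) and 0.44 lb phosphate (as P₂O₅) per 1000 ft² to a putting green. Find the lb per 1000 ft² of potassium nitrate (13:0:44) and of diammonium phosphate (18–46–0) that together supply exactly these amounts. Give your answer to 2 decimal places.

1.82 lb potassium nitrate, 0.96 lb diammonium phosphate

With a, b = lb per 1000 ft² of potassium nitrate and diammonium phosphate:
K₂O: 0.44·a + 0·b = 0.8
P₂O₅: 0·a + 0.46·b = 0.44
Solving simultaneously: a = 1.81818, b = 0.956522.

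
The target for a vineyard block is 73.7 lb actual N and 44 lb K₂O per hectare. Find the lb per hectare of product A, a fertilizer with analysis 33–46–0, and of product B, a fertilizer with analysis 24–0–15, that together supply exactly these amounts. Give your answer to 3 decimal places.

10.000 lb product A, 293.333 lb product B

With a, b = lb per hectare of product A and product B:
N: 0.33·a + 0.24·b = 73.7
K₂O: 0·a + 0.15·b = 44
Solving simultaneously: a = 10, b = 293.3333.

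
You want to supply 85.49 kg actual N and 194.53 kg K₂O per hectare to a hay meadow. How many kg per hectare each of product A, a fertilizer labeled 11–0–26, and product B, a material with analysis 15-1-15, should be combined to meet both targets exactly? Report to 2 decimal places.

Per-hectare balance (a = product A, b = product B):
N: 0.11·a + 0.15·b = 85.49
K₂O: 0.26·a + 0.15·b = 194.53
Solving simultaneously: a = 726.933, b = 36.8489.

726.93 kg product A, 36.85 kg product B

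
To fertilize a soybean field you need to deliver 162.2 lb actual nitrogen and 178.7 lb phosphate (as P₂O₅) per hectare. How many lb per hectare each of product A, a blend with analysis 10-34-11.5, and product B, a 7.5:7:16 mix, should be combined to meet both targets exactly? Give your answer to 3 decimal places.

Per-hectare balance (a = product A, b = product B):
N: 0.1·a + 0.075·b = 162.2
P₂O₅: 0.34·a + 0.07·b = 178.7
From row1: a = (162.2 − 0.075·b) / 0.1.
Into row2: 0.34·(162.2 − 0.075·b)/0.1 + 0.07·b = 178.7 → b = 2015.02703, a = 110.7297.

110.730 lb product A, 2015.027 lb product B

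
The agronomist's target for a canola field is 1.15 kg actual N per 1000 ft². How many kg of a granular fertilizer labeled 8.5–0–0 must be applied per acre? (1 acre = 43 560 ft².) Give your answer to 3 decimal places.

Product per 1000 ft² = 1.15 / 8.5% = 13.5294 kg.
Convert to per acre: 13.5294 × 43.56 = 589.3412 kg.

589.341 kg of product per acre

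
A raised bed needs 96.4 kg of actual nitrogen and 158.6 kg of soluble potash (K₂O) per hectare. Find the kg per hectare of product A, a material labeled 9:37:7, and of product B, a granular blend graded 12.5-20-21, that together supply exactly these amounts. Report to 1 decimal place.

With a, b = kg per hectare of product A and product B:
N: 0.09·a + 0.125·b = 96.4
K₂O: 0.07·a + 0.21·b = 158.6
From row1: a = (96.4 − 0.125·b) / 0.09.
Into row2: 0.07·(96.4 − 0.125·b)/0.09 + 0.21·b = 158.6 → b = 741.478, a = 41.2808.

41.3 kg product A, 741.5 kg product B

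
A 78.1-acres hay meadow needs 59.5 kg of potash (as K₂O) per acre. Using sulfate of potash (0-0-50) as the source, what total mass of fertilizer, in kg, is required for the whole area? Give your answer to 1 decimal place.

9293.9 kg

Product per acre = 59.5 / 50% = 119 kg.
Total product = 119 × 78.1 = 9293.9 kg.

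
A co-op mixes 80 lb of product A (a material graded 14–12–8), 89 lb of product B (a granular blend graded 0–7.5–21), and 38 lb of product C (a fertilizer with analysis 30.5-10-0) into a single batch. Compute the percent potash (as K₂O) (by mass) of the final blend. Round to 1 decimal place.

12.1% K₂O

Total mass = 80 + 89 + 38 = 207 lb.
K₂O mass = 8%×80 + 21%×89 + 0%×38 = 25.09 lb.
% K₂O = 25.09 / 207 = 12.1208%.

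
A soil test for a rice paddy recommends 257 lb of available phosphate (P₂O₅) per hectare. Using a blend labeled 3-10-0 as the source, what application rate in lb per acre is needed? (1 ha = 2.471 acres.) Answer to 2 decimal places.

1040.06 lb of product per acre

Product per hectare = 257 / 10% = 2570 lb.
Convert to per acre: 2570 × 0.404694 = 1040.0648 lb.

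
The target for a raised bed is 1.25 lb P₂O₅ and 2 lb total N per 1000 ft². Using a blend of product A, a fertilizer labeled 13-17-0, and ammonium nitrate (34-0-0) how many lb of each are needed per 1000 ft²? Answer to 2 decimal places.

7.35 lb product A, 3.07 lb ammonium nitrate

With a, b = lb per 1000 ft² of product A and ammonium nitrate:
P₂O₅: 0.17·a + 0·b = 1.25
N: 0.13·a + 0.34·b = 2
Eliminate b: (row1) − 0/0.34·(row2) → 0.17·a = 1.25, so a = 7.35294.
Then b = (2 − 0.13·7.35294) / 0.34 = 3.07093.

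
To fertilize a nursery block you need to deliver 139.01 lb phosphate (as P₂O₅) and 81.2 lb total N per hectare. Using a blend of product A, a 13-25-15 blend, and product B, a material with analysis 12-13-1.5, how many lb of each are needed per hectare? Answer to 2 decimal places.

467.57 lb product A, 170.13 lb product B

Per-hectare balance (a = product A, b = product B):
P₂O₅: 0.25·a + 0.13·b = 139.01
N: 0.13·a + 0.12·b = 81.2
Eliminate b: (row1) − 0.13/0.12·(row2) → 0.109167·a = 51.0433, so a = 467.573.
Then b = (81.2 − 0.13·467.573) / 0.12 = 170.1298.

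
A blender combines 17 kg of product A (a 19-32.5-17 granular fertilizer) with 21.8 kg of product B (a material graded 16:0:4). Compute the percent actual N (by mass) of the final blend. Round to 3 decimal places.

Total mass = 17 + 21.8 = 38.8 kg.
N mass = 19%×17 + 16%×21.8 = 6.718 kg.
% N = 6.718 / 38.8 = 17.3144%.

17.314% N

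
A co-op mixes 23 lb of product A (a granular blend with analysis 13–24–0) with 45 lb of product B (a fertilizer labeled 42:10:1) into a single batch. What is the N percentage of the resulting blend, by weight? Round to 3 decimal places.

Total mass = 23 + 45 = 68 lb.
N mass = 13%×23 + 42%×45 = 21.89 lb.
% N = 21.89 / 68 = 32.1912%.

32.191% N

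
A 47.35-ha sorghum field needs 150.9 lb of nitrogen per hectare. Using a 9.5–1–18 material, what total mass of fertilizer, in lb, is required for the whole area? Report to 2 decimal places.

Product per hectare = 150.9 / 9.5% = 1588.42 lb.
Total product = 1588.42 × 47.35 = 75211.737 lb.

75211.74 lb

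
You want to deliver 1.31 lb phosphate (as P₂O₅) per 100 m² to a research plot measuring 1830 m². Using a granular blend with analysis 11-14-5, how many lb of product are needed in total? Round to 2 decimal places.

171.24 lb

Product per 100 m² = 1.31 / 14% = 9.35714 lb.
Total product = 9.35714 × 1830 / 100 = 171.236 lb.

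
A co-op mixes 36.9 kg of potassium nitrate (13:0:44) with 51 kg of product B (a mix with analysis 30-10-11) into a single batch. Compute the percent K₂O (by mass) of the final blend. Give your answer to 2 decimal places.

Total mass = 36.9 + 51 = 87.9 kg.
K₂O mass = 44%×36.9 + 11%×51 = 21.846 kg.
% K₂O = 21.846 / 87.9 = 24.8532%.

24.85% K₂O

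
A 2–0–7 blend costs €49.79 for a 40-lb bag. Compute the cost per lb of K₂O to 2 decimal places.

K₂O in bag = 40 × 7% = 2.8 lb.
Cost per lb K₂O = €49.79 / 2.8 = €17.7821.

€17.78 per lb K₂O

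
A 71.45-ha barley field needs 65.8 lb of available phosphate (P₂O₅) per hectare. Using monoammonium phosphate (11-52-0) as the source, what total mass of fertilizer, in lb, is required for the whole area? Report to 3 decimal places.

Product per hectare = 65.8 / 52% = 126.538 lb.
Total product = 126.538 × 71.45 = 9041.1731 lb.

9041.173 lb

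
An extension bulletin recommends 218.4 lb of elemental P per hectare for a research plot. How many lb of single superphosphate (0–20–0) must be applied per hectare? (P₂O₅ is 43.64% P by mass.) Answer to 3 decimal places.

2502.291 lb of product per hectare

As P₂O₅: 218.4 / 0.4364 = 500.458 lb per hectare.
Product per hectare = 500.458 / 20% = 2502.29148 lb.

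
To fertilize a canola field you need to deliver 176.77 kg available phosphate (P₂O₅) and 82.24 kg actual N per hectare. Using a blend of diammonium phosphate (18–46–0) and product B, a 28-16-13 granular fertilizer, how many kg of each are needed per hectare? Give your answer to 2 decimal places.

With a, b = kg per hectare of diammonium phosphate and product B:
P₂O₅: 0.46·a + 0.16·b = 176.77
N: 0.18·a + 0.28·b = 82.24
From row1: a = (176.77 − 0.16·b) / 0.46.
Into row2: 0.18·(176.77 − 0.16·b)/0.46 + 0.28·b = 82.24 → b = 60.118, a = 363.372.

363.37 kg diammonium phosphate, 60.12 kg product B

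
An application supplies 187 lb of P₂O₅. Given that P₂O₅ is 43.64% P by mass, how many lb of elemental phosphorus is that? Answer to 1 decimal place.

P = 187 × 0.4364 = 81.6068 lb.

81.6 lb P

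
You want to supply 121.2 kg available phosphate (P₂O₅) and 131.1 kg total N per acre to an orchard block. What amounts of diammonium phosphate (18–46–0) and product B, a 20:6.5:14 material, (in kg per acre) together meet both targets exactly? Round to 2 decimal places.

Per-acre balance (a = diammonium phosphate, b = product B):
P₂O₅: 0.46·a + 0.065·b = 121.2
N: 0.18·a + 0.2·b = 131.1
Eliminate b: (row1) − 0.065/0.2·(row2) → 0.4015·a = 78.5925, so a = 195.747.
Then b = (131.1 − 0.18·195.747) / 0.2 = 479.328.

195.75 kg diammonium phosphate, 479.33 kg product B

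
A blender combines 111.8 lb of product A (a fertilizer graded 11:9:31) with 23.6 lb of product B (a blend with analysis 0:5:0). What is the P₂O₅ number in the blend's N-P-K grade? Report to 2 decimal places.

Total mass = 111.8 + 23.6 = 135.4 lb.
P₂O₅ mass = 9%×111.8 + 5%×23.6 = 11.242 lb.
% P₂O₅ = 11.242 / 135.4 = 8.30281%.

8.30% P₂O₅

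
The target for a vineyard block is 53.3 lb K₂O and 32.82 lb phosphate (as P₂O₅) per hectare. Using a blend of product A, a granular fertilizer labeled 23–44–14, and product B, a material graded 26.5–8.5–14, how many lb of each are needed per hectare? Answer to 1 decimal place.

1.3 lb product A, 379.4 lb product B

Let a = lb of product A, b = lb of product B (per hectare).
K₂O: 0.14·a + 0.14·b = 53.3
P₂O₅: 0.44·a + 0.085·b = 32.82
Eliminate a: (row1) − 0.14/0.44·(row2) → 0.112955·b = 42.8573, so b = 379.421.
Back-substitute: a = (53.3 − 0.14·379.421) / 0.14 = 1.29376.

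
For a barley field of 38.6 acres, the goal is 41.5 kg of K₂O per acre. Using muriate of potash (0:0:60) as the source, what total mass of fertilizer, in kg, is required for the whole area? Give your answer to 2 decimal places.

2669.83 kg

Product per acre = 41.5 / 60% = 69.1667 kg.
Total product = 69.1667 × 38.6 = 2669.833 kg.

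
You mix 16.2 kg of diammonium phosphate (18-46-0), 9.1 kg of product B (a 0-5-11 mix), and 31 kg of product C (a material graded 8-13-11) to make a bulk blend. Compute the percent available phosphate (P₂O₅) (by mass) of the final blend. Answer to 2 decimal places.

21.20% P₂O₅

Total mass = 16.2 + 9.1 + 31 = 56.3 kg.
P₂O₅ mass = 46%×16.2 + 5%×9.1 + 13%×31 = 11.937 kg.
% P₂O₅ = 11.937 / 56.3 = 21.2025%.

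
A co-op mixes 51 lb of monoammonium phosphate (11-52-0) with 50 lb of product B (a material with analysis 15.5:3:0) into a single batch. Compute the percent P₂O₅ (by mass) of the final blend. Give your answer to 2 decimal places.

27.74% P₂O₅

Total mass = 51 + 50 = 101 lb.
P₂O₅ mass = 52%×51 + 3%×50 = 28.02 lb.
% P₂O₅ = 28.02 / 101 = 27.7426%.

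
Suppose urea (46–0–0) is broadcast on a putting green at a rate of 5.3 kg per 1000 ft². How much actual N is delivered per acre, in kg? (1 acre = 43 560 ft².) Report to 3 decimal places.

106.199 kg N per acre

nitrogen per 1000 ft² = 5.3 × 46% = 2.438 kg.
Convert to per acre: 2.438 × 43.56 = 106.1993 kg.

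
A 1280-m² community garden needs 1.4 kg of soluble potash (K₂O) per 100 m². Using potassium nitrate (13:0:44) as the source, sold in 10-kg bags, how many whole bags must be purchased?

5 bags

Product per 100 m² = 1.4 / 44% = 3.18182 kg.
Total product = 3.18182 × 1280 / 100 = 40.7273 kg.
Bags = ⌈40.7273 / 10⌉ = 5.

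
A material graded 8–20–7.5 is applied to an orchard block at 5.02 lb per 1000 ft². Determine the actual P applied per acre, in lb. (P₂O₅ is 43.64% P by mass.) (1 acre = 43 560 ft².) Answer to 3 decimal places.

19.086 lb P per acre

P₂O₅ per 1000 ft² = 5.02 × 20% = 1.004 lb.
Elemental P = 1.004 × 0.4364 = 0.438146 lb per 1000 ft².
Convert to per acre: 0.438146 × 43.56 = 19.0856 lb.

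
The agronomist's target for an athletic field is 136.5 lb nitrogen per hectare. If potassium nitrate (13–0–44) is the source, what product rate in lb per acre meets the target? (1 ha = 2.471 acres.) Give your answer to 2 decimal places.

Product per hectare = 136.5 / 13% = 1050 lb.
Convert to per acre: 1050 × 0.404694 = 424.929 lb.

424.93 lb of product per acre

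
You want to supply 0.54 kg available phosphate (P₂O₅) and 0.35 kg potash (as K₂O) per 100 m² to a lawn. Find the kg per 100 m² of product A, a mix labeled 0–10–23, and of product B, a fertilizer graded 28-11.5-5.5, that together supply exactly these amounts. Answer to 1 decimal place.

With a, b = kg per 100 m² of product A and product B:
P₂O₅: 0.1·a + 0.115·b = 0.54
K₂O: 0.23·a + 0.055·b = 0.35
Eliminate b: (row1) − 0.115/0.055·(row2) → -0.380909·a = -0.191818, so a = 0.50358.
Then b = (0.35 − 0.23·0.50358) / 0.055 = 4.25776.

0.5 kg product A, 4.3 kg product B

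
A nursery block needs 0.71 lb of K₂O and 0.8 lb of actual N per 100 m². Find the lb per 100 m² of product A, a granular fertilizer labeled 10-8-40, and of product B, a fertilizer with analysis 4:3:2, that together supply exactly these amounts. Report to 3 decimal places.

0.886 lb product A, 17.786 lb product B

Per-100 m² balance (a = product A, b = product B):
K₂O: 0.4·a + 0.02·b = 0.71
N: 0.1·a + 0.04·b = 0.8
From row1: a = (0.71 − 0.02·b) / 0.4.
Into row2: 0.1·(0.71 − 0.02·b)/0.4 + 0.04·b = 0.8 → b = 17.7857, a = 0.885714.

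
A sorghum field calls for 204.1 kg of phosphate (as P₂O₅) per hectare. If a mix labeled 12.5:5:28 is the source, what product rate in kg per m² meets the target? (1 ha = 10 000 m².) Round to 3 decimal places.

0.408 kg of product per sq m

Product per hectare = 204.1 / 5% = 4082 kg.
Convert to per m²: 4082 × 0.0001 = 0.4082 kg.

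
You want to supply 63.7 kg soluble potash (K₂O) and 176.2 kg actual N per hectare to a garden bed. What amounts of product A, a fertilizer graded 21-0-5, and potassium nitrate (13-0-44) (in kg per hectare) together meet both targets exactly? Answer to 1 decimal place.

Per-hectare balance (a = product A, b = potassium nitrate):
K₂O: 0.05·a + 0.44·b = 63.7
N: 0.21·a + 0.13·b = 176.2
Eliminate b: (row1) − 0.44/0.13·(row2) → -0.660769·a = -532.669, so a = 806.135.
Then b = (176.2 − 0.21·806.135) / 0.13 = 53.1665.

806.1 kg product A, 53.2 kg potassium nitrate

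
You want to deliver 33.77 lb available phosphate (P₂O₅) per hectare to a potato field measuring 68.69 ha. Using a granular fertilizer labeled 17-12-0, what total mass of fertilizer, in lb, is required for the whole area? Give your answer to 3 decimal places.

Product per hectare = 33.77 / 12% = 281.417 lb.
Total product = 281.417 × 68.69 = 19330.5108 lb.

19330.511 lb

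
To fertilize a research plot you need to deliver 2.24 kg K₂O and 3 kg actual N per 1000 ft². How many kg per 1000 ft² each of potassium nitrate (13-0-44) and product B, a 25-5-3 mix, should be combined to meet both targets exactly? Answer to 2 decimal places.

4.43 kg potassium nitrate, 9.70 kg product B

With a, b = kg per 1000 ft² of potassium nitrate and product B:
K₂O: 0.44·a + 0.03·b = 2.24
N: 0.13·a + 0.25·b = 3
From row1: a = (2.24 − 0.03·b) / 0.44.
Into row2: 0.13·(2.24 − 0.03·b)/0.44 + 0.25·b = 3 → b = 9.69651, a = 4.42978.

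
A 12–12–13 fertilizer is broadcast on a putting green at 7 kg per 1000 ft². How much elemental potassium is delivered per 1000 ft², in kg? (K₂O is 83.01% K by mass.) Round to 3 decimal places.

0.755 kg K per thousand sq ft

K₂O per 1000 ft² = 7 × 13% = 0.91 kg.
Elemental K = 0.91 × 0.8301 = 0.755391 kg per 1000 ft².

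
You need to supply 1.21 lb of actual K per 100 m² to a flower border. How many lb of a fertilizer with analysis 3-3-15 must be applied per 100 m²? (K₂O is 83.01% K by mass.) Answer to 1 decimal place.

9.7 lb of product per hundred sq m

As K₂O: 1.21 / 0.8301 = 1.45766 lb per 100 m².
Product per 100 m² = 1.45766 / 15% = 9.7177 lb.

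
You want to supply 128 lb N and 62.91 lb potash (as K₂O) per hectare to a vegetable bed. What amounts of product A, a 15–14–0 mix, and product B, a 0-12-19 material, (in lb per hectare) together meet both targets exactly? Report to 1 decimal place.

With a, b = lb per hectare of product A and product B:
N: 0.15·a + 0·b = 128
K₂O: 0·a + 0.19·b = 62.91
Solving simultaneously: a = 853.333, b = 331.105.

853.3 lb product A, 331.1 lb product B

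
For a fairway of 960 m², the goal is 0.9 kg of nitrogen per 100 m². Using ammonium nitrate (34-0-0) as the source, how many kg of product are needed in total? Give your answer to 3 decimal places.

25.412 kg

Product per 100 m² = 0.9 / 34% = 2.64706 kg.
Total product = 2.64706 × 960 / 100 = 25.4118 kg.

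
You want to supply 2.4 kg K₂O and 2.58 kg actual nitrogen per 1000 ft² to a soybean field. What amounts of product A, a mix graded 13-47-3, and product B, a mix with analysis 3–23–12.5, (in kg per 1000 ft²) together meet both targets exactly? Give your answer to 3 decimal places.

Per-1000 ft² balance (a = product A, b = product B):
K₂O: 0.03·a + 0.125·b = 2.4
N: 0.13·a + 0.03·b = 2.58
Eliminate b: (row1) − 0.125/0.03·(row2) → -0.511667·a = -8.35, so a = 16.3192.
Then b = (2.58 − 0.13·16.3192) / 0.03 = 15.2834.

16.319 kg product A, 15.283 kg product B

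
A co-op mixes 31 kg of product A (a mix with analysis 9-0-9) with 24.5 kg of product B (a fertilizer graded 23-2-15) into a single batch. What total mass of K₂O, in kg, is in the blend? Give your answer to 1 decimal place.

6.5 kg K₂O

K₂O mass = 9%×31 + 15%×24.5 = 6.465 kg.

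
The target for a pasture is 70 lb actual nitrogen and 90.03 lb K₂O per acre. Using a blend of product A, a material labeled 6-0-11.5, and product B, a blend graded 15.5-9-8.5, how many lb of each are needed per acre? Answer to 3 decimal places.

Per-acre balance (a = product A, b = product B):
N: 0.06·a + 0.155·b = 70
K₂O: 0.115·a + 0.085·b = 90.03
Solving simultaneously: a = 629.0491, b = 208.11002.

629.049 lb product A, 208.110 lb product B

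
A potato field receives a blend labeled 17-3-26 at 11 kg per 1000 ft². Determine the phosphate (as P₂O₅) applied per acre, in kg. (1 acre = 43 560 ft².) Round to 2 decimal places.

P₂O₅ per 1000 ft² = 11 × 3% = 0.33 kg.
Convert to per acre: 0.33 × 43.56 = 14.3748 kg.

14.37 kg P₂O₅ per acre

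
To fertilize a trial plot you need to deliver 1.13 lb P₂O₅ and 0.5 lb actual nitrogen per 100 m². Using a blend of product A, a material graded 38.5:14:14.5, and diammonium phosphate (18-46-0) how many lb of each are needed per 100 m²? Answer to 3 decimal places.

0.175 lb product A, 2.403 lb diammonium phosphate

With a, b = lb per 100 m² of product A and diammonium phosphate:
P₂O₅: 0.14·a + 0.46·b = 1.13
N: 0.385·a + 0.18·b = 0.5
Eliminate b: (row1) − 0.46/0.18·(row2) → -0.843889·a = -0.147778, so a = 0.175115.
Then b = (0.5 − 0.385·0.175115) / 0.18 = 2.40323.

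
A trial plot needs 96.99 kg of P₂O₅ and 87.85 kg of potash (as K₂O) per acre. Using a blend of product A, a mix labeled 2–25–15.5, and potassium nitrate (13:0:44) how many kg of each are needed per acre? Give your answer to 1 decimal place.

With a, b = kg per acre of product A and potassium nitrate:
P₂O₅: 0.25·a + 0·b = 96.99
K₂O: 0.155·a + 0.44·b = 87.85
Eliminate b: (row1) − 0/0.44·(row2) → 0.25·a = 96.99, so a = 387.96.
Then b = (87.85 − 0.155·387.96) / 0.44 = 62.9914.

388.0 kg product A, 63.0 kg potassium nitrate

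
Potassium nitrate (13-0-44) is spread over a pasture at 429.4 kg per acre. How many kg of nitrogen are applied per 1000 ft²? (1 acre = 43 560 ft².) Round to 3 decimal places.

1.281 kg N per thousand sq ft

nitrogen per acre = 429.4 × 13% = 55.822 kg.
Convert to per 1000 ft²: 55.822 × 0.0229568 = 1.281497 kg.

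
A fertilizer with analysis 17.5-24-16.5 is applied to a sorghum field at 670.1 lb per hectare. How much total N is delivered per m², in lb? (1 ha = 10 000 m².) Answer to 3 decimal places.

0.012 lb N per sq m

nitrogen per hectare = 670.1 × 17.5% = 117.267 lb.
Convert to per m²: 117.267 × 0.0001 = 0.0117268 lb.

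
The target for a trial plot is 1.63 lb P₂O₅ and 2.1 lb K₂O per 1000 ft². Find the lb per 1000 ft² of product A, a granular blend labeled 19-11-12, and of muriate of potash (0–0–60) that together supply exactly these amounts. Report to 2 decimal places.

Per-1000 ft² balance (a = product A, b = muriate of potash):
P₂O₅: 0.11·a + 0·b = 1.63
K₂O: 0.12·a + 0.6·b = 2.1
From row1: a = (1.63 − 0·b) / 0.11.
Into row2: 0.12·(1.63 − 0·b)/0.11 + 0.6·b = 2.1 → b = 0.536364, a = 14.8182.

14.82 lb product A, 0.54 lb muriate of potash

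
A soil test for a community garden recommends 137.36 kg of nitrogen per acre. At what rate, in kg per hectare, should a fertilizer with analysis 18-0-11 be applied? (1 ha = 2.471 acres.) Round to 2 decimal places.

Product per acre = 137.36 / 18% = 763.111 kg.
Convert to per hectare: 763.111 × 2.471 = 1885.648 kg.

1885.65 kg of product per hectare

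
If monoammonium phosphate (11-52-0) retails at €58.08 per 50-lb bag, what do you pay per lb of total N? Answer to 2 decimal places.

N in bag = 50 × 11% = 5.5 lb.
Cost per lb N = €58.08 / 5.5 = €10.5600.

€10.56 per lb N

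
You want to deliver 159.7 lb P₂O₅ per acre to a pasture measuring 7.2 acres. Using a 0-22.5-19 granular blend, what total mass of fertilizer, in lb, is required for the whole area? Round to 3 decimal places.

Product per acre = 159.7 / 22.5% = 709.778 lb.
Total product = 709.778 × 7.2 = 5110.4 lb.

5110.400 lb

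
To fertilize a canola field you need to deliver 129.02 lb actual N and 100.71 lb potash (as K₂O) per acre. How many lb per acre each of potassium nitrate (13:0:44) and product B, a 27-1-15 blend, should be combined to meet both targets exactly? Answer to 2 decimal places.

Let a = lb of potassium nitrate, b = lb of product B (per acre).
N: 0.13·a + 0.27·b = 129.02
K₂O: 0.44·a + 0.15·b = 100.71
Eliminate b: (row1) − 0.27/0.15·(row2) → -0.662·a = -52.258, so a = 78.9396.
Then b = (100.71 − 0.44·78.9396) / 0.15 = 439.844.

78.94 lb potassium nitrate, 439.84 lb product B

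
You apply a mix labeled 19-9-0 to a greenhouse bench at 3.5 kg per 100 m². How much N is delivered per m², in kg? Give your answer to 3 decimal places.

0.007 kg N per sq m

nitrogen per 100 m² = 3.5 × 19% = 0.665 kg.
Convert to per m²: 0.665 × 0.01 = 0.00665 kg.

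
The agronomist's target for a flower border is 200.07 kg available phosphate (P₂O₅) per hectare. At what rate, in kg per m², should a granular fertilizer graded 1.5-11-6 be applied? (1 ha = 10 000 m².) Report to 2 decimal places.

Product per hectare = 200.07 / 11% = 1818.82 kg.
Convert to per m²: 1818.82 × 0.0001 = 0.181882 kg.

0.18 kg of product per sq m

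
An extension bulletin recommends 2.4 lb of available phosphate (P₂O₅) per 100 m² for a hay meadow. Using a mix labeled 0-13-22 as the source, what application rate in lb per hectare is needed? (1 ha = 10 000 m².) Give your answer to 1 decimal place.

1846.2 lb of product per hectare

Product per 100 m² = 2.4 / 13% = 18.4615 lb.
Convert to per hectare: 18.4615 × 100 = 1846.15 lb.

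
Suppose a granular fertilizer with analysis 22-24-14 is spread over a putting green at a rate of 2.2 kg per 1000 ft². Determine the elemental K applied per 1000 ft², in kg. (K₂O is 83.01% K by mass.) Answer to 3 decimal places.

K₂O per 1000 ft² = 2.2 × 14% = 0.308 kg.
Elemental K = 0.308 × 0.8301 = 0.255671 kg per 1000 ft².

0.256 kg K per thousand sq ft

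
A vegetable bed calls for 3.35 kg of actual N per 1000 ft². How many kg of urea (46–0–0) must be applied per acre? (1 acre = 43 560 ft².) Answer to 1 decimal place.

Product per 1000 ft² = 3.35 / 46% = 7.28261 kg.
Convert to per acre: 7.28261 × 43.56 = 317.23 kg.

317.2 kg of product per acre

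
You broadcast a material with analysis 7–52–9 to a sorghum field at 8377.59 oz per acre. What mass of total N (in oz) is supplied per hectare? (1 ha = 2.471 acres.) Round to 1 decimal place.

nitrogen per acre = 8377.59 × 7% = 586.431 oz.
Convert to per hectare: 586.431 × 2.471 = 1449.07 oz.

1449.1 oz N per hectare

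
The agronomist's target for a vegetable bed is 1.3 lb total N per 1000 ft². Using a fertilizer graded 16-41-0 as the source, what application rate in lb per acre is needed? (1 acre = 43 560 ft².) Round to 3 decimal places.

353.925 lb of product per acre

Product per 1000 ft² = 1.3 / 16% = 8.125 lb.
Convert to per acre: 8.125 × 43.56 = 353.925 lb.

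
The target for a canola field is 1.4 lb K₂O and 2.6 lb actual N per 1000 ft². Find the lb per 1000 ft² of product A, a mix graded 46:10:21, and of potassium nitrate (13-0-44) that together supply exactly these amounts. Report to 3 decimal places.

Let a = lb of product A, b = lb of potassium nitrate (per 1000 ft²).
K₂O: 0.21·a + 0.44·b = 1.4
N: 0.46·a + 0.13·b = 2.6
Eliminate b: (row1) − 0.44/0.13·(row2) → -1.34692·a = -7.4, so a = 5.494003.
Then b = (2.6 − 0.46·5.494003) / 0.13 = 0.55968.

5.494 lb product A, 0.560 lb potassium nitrate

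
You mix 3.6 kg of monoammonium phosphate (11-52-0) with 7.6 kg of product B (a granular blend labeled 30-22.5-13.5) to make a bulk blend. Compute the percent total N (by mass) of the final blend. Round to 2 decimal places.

Total mass = 3.6 + 7.6 = 11.2 kg.
N mass = 11%×3.6 + 30%×7.6 = 2.676 kg.
% N = 2.676 / 11.2 = 23.8929%.

23.89% N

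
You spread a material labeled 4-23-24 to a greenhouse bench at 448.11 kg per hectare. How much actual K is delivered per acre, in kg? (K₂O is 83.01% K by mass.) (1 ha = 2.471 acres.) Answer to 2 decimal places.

36.13 kg K per acre

K₂O per hectare = 448.11 × 24% = 107.546 kg.
Elemental K = 107.546 × 0.8301 = 89.2743 kg per hectare.
Convert to per acre: 89.2743 × 0.404694 = 36.1288 kg.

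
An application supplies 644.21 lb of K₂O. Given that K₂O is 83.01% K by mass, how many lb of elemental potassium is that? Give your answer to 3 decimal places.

534.759 lb K

K = 644.21 × 0.8301 = 534.7587 lb.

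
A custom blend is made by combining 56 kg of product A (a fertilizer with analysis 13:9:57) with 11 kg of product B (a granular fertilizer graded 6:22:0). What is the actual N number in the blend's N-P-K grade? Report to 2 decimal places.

Total mass = 56 + 11 = 67 kg.
N mass = 13%×56 + 6%×11 = 7.94 kg.
% N = 7.94 / 67 = 11.8507%.

11.85% N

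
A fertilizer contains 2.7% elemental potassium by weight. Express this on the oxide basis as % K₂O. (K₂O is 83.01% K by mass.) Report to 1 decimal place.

3.3% K₂O

%K₂O = 2.7 / 0.8301 = 3.25262%.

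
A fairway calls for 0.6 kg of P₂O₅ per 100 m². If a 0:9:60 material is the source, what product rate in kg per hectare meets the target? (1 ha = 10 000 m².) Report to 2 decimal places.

Product per 100 m² = 0.6 / 9% = 6.66667 kg.
Convert to per hectare: 6.66667 × 100 = 666.667 kg.

666.67 kg of product per hectare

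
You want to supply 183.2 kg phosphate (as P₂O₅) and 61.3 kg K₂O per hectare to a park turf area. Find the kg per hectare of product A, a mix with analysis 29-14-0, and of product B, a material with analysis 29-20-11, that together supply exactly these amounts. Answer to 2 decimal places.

512.47 kg product A, 557.27 kg product B

Per-hectare balance (a = product A, b = product B):
P₂O₅: 0.14·a + 0.2·b = 183.2
K₂O: 0·a + 0.11·b = 61.3
Solving simultaneously: a = 512.468, b = 557.273.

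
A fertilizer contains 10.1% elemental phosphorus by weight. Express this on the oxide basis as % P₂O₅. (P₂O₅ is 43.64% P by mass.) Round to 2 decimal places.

23.14% P₂O₅

%P₂O₅ = 10.1 / 0.4364 = 23.1439%.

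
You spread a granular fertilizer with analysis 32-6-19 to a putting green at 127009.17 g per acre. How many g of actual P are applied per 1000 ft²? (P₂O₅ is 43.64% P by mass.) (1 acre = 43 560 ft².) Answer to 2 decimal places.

76.35 g P per thousand sq ft

P₂O₅ per acre = 127009.17 × 6% = 7620.55 g.
Elemental P = 7620.55 × 0.4364 = 3325.61 g per acre.
Convert to per 1000 ft²: 3325.61 × 0.0229568 = 76.3455 g.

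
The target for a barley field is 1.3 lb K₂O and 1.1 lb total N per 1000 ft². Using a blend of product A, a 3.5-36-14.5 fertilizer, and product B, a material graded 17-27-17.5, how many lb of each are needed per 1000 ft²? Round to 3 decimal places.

With a, b = lb per 1000 ft² of product A and product B:
K₂O: 0.145·a + 0.175·b = 1.3
N: 0.035·a + 0.17·b = 1.1
From row1: a = (1.3 − 0.175·b) / 0.145.
Into row2: 0.035·(1.3 − 0.175·b)/0.145 + 0.17·b = 1.1 → b = 6.15385, a = 1.53846.

1.538 lb product A, 6.154 lb product B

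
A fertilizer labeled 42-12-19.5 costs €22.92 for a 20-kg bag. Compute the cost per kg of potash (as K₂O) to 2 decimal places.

€5.88 per kg K₂O

K₂O in bag = 20 × 19.5% = 3.9 kg.
Cost per kg K₂O = €22.92 / 3.9 = €5.8769.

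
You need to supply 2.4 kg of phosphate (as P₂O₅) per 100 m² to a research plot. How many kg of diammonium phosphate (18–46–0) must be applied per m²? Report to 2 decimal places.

0.05 kg of product per sq m

Product per 100 m² = 2.4 / 46% = 5.21739 kg.
Convert to per m²: 5.21739 × 0.01 = 0.0521739 kg.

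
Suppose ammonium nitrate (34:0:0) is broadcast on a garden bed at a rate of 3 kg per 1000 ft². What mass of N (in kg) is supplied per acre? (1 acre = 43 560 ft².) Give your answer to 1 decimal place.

nitrogen per 1000 ft² = 3 × 34% = 1.02 kg.
Convert to per acre: 1.02 × 43.56 = 44.4312 kg.

44.4 kg N per acre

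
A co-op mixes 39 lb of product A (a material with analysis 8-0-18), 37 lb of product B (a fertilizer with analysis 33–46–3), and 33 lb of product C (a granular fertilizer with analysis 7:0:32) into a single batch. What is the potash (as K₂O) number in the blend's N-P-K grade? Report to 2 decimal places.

Total mass = 39 + 37 + 33 = 109 lb.
K₂O mass = 18%×39 + 3%×37 + 32%×33 = 18.69 lb.
% K₂O = 18.69 / 109 = 17.1468%.

17.15% K₂O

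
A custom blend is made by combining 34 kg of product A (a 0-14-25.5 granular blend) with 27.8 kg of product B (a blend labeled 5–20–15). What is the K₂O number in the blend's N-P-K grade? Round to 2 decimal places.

20.78% K₂O

Total mass = 34 + 27.8 = 61.8 kg.
K₂O mass = 25.5%×34 + 15%×27.8 = 12.84 kg.
% K₂O = 12.84 / 61.8 = 20.7767%.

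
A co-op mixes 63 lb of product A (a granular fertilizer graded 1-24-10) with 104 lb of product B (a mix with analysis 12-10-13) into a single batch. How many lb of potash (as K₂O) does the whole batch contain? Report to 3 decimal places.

K₂O mass = 10%×63 + 13%×104 = 19.82 lb.

19.820 lb K₂O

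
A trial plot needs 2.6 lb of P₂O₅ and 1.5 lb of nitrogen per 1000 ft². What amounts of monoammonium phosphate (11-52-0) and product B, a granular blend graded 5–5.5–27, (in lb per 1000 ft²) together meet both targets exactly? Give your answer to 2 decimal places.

With a, b = lb per 1000 ft² of monoammonium phosphate and product B:
P₂O₅: 0.52·a + 0.055·b = 2.6
N: 0.11·a + 0.05·b = 1.5
Eliminate a: (row1) − 0.52/0.11·(row2) → -0.181364·b = -4.49091, so b = 24.7619.
Back-substitute: a = (2.6 − 0.055·24.7619) / 0.52 = 2.38095.

2.38 lb monoammonium phosphate, 24.76 lb product B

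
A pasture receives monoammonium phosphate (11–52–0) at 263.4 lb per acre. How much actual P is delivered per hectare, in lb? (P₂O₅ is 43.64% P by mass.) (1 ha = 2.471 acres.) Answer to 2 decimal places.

P₂O₅ per acre = 263.4 × 52% = 136.968 lb.
Elemental P = 136.968 × 0.4364 = 59.7728 lb per acre.
Convert to per hectare: 59.7728 × 2.471 = 147.699 lb.

147.70 lb P per hectare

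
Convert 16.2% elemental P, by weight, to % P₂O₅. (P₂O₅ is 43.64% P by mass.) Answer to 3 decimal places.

%P₂O₅ = 16.2 / 0.4364 = 37.1219%.

37.122% P₂O₅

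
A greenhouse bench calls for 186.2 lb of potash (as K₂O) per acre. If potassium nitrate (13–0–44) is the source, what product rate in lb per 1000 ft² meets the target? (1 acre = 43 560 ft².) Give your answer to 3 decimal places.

Product per acre = 186.2 / 44% = 423.182 lb.
Convert to per 1000 ft²: 423.182 × 0.0229568 = 9.71492 lb.

9.715 lb of product per thousand sq ft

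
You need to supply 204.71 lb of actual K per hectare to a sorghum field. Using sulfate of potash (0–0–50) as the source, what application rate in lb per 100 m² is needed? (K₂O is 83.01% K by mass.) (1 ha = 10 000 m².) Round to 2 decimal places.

4.93 lb of product per hundred sq m

As K₂O: 204.71 / 0.8301 = 246.609 lb per hectare.
Product per hectare = 246.609 / 50% = 493.218 lb.
Convert to per 100 m²: 493.218 × 0.01 = 4.93218 lb.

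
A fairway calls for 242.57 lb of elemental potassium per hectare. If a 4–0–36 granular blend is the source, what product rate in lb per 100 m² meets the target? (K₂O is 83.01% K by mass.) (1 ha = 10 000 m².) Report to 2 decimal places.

As K₂O: 242.57 / 0.8301 = 292.218 lb per hectare.
Product per hectare = 292.218 / 36% = 811.716 lb.
Convert to per 100 m²: 811.716 × 0.01 = 8.11716 lb.

8.12 lb of product per hundred sq m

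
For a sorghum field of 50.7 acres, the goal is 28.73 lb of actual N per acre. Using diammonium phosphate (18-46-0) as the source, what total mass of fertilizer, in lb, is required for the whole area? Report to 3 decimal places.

8092.283 lb

Product per acre = 28.73 / 18% = 159.611 lb.
Total product = 159.611 × 50.7 = 8092.2833 lb.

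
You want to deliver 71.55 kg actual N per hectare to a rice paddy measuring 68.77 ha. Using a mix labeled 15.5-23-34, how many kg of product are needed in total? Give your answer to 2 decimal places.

31745.12 kg

Product per hectare = 71.55 / 15.5% = 461.613 kg.
Total product = 461.613 × 68.77 = 31745.119 kg.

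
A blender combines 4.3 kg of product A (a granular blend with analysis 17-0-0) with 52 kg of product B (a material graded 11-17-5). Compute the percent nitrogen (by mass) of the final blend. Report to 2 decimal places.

11.46% N

Total mass = 4.3 + 52 = 56.3 kg.
N mass = 17%×4.3 + 11%×52 = 6.451 kg.
% N = 6.451 / 56.3 = 11.4583%.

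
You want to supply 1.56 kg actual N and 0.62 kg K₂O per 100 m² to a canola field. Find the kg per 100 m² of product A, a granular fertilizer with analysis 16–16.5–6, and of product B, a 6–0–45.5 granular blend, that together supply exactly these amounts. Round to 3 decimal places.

9.720 kg product A, 0.081 kg product B

With a, b = kg per 100 m² of product A and product B:
N: 0.16·a + 0.06·b = 1.56
K₂O: 0.06·a + 0.455·b = 0.62
Solving simultaneously: a = 9.71965, b = 0.0809249.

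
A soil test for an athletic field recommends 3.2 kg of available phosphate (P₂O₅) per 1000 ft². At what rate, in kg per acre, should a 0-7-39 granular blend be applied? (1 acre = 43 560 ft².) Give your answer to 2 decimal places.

1991.31 kg of product per acre

Product per 1000 ft² = 3.2 / 7% = 45.7143 kg.
Convert to per acre: 45.7143 × 43.56 = 1991.314 kg.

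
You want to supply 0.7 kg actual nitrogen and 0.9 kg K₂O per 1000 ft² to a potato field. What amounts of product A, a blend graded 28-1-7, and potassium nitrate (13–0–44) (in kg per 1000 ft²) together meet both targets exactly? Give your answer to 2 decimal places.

1.67 kg product A, 1.78 kg potassium nitrate

With a, b = kg per 1000 ft² of product A and potassium nitrate:
N: 0.28·a + 0.13·b = 0.7
K₂O: 0.07·a + 0.44·b = 0.9
From row1: a = (0.7 − 0.13·b) / 0.28.
Into row2: 0.07·(0.7 − 0.13·b)/0.28 + 0.44·b = 0.9 → b = 1.77914, a = 1.67397.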